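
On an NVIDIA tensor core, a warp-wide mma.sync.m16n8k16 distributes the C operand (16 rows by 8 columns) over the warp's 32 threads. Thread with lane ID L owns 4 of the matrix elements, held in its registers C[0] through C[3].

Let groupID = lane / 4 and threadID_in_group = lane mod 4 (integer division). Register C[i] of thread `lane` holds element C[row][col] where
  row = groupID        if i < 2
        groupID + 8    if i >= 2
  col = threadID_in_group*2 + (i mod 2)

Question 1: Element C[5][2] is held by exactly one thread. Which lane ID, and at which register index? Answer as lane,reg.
r:5=>grp=5,rB=0  c:2=>tig=1,lo=0
L=5*4+1=21  i=0*2+0=0

21,0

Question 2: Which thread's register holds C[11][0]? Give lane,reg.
12,2

r:11=>grp=3,rB=1  c:0=>tig=0,lo=0
L=3*4+0=12  i=1*2+0=2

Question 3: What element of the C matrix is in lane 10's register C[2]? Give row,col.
10: gr=2,th=2
[2] (2+8,2*2+0) = (10,4)

10,4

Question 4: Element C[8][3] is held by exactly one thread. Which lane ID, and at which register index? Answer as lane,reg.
1,3

r=8⇒gr=0,Rb=1  c=3⇒th=1,odd=1
L=0*4+1=1  i=1*2+1=3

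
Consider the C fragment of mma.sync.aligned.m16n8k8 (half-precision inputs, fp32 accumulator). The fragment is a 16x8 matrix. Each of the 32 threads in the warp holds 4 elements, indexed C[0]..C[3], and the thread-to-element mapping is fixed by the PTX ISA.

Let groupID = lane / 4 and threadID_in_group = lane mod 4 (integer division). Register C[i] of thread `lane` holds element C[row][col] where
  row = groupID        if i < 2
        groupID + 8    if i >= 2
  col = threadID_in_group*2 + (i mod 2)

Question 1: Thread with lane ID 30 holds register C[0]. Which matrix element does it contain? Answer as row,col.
7,4

30: G=7,T=2
[0] (7+0,2*2+0) = (7,4)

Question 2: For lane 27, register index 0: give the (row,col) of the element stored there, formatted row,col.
lane 27: g=6 (27/4), t=3 (27%4)
i=0: r=6+0=6, c=3*2+0=6

6,6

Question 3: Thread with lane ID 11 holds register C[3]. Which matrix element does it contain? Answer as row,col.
lane 11: gr=2 (11/4), th=3 (11%4)
i=3: r=2+8=10, c=3*2+1=7

10,7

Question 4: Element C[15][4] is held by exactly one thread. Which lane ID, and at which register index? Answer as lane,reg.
30,2

r: 15->gid=7,r8=1  c: 4->tid=2,i&1=0
L=7*4+2=30  i=1*2+0=2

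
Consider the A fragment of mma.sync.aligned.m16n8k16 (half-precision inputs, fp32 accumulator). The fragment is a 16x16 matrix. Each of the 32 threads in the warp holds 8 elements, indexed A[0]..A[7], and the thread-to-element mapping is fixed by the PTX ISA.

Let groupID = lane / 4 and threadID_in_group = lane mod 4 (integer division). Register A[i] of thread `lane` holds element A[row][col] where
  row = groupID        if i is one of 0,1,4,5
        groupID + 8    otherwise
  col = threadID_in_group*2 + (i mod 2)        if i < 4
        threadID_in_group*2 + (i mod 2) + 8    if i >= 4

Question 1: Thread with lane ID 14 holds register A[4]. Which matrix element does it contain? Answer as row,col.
3,12

lane 14: g=3 (14/4), t=2 (14%4)
i=4: r=3+0=3, c=2*2+0+8=12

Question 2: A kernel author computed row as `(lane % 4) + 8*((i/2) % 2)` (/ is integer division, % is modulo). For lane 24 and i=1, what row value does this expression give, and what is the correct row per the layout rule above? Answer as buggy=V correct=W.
`(lane % 4) + 8*((i/2) % 2)`[24,1]->0
lane 24: gid=6 (24/4), tid=0 (24%4)
i=1: r=6+0=6, c=0*2+1+0=1
row: 0 vs 6

buggy=0 correct=6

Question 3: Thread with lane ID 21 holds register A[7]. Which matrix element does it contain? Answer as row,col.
lane 21: g=5 (21/4), t=1 (21%4)
i=7: r=5+8=13, c=1*2+1+8=11

13,11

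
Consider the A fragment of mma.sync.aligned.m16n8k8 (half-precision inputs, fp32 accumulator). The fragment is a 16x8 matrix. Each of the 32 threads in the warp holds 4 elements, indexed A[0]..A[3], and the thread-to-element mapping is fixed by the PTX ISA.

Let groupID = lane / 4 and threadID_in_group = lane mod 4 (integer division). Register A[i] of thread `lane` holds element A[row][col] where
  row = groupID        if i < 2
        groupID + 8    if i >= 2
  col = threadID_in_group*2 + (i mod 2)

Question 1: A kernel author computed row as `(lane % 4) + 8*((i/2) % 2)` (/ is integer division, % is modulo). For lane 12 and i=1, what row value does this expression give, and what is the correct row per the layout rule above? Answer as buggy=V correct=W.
`(lane % 4) + 8*((i/2) % 2)`[12,1]->0
lane 12->12/4=3, 12 mod 4=0
i=1  r:3+0->3  c:2·0+1->1
row: 0 vs 3

buggy=0 correct=3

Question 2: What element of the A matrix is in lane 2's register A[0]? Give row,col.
lane 2: g=0 (2/4), t=2 (2%4)
i=0: r=0+0=0, c=2*2+0=4

0,4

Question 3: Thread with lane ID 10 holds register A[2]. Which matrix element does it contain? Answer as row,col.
10,4

lane 10: gid=2 (10/4), tid=2 (10%4)
i=2: r=2+8=10, c=2*2+0=4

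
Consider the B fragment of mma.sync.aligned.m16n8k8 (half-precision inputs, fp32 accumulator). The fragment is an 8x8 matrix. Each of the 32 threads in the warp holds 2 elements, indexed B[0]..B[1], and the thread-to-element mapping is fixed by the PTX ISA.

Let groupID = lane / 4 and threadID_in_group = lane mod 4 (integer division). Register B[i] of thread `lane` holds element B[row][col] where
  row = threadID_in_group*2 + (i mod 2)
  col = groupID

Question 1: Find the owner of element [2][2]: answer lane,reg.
c=2→G=2  r=2→T=1,p=0
L=2*4+1=9  i=0=0

9,0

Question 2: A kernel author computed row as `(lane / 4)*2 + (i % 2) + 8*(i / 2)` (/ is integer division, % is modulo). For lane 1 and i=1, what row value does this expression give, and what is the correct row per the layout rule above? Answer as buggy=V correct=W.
buggy=1 correct=3

`(lane / 4)*2 + (i % 2) + 8*(i / 2)`[1,1]->1
lane 1: g=0 (1/4), t=1 (1%4)
i=1: r=1*2+1=3, c=g=0
row: 1 vs 3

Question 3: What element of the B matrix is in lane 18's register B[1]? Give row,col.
L=18=>grp=18>>2=4, tig=18&3=2
[1]=>row 2·2+1=5  col grp=4

5,4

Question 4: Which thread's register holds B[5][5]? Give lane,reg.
22,1

c=5⇒gr=5  r=5⇒th=2,odd=1
L=5*4+2=22  i=1=1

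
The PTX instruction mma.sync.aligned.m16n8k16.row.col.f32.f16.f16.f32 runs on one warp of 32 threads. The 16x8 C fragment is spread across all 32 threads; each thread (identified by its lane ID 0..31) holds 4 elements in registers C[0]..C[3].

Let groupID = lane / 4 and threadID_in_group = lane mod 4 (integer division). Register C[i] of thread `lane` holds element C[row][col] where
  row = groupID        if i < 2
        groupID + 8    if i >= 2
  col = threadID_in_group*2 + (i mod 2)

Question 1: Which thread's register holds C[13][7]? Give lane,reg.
23,3

r=13⇒gr=5,Rb=1  c=7⇒th=3,odd=1
L=5*4+3=23  i=1*2+1=3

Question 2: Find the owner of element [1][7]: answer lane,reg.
r: 1->gid=1,r8=0  c: 7->tid=3,i&1=1
L=1*4+3=7  i=0*2+1=1

7,1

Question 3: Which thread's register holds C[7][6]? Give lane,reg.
31,0

r=7->g=7,rb=0  c=6->t=3,b0=0
L=7*4+3=31  i=0*2+0=0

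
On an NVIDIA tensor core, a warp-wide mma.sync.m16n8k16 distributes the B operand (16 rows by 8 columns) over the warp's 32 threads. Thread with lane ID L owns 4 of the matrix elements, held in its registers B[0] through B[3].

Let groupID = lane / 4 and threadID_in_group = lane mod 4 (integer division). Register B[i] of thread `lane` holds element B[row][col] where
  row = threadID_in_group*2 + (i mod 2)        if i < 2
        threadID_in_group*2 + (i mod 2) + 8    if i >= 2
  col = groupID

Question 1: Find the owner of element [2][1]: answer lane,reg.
5,0

c=1->g=1  r=2->rb=0,t=1,b0=0
L=1*4+1=5  i=0*2+0=0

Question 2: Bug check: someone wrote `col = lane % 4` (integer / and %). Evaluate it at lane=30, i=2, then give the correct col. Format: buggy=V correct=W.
buggy=2 correct=7

`lane % 4`[30,2]⇒2
lane 30⇒30/4=7, 30 mod 4=2
i=2  r:2·2+0+8⇒12  c:7
col: 2 vs 7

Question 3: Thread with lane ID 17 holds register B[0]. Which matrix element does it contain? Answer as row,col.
lane 17→17/4=4, 17 mod 4=1
i=0  r:2·1+0+0→2  c:4

2,4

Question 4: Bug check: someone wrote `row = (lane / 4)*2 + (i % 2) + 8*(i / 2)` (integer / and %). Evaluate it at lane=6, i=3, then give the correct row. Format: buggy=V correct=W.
buggy=11 correct=13

`(lane / 4)*2 + (i % 2) + 8*(i / 2)`[6,3]⇒11
lane 6⇒6/4=1, 6 mod 4=2
i=3  r:2·2+1+8⇒13  c:1
row: 11 vs 13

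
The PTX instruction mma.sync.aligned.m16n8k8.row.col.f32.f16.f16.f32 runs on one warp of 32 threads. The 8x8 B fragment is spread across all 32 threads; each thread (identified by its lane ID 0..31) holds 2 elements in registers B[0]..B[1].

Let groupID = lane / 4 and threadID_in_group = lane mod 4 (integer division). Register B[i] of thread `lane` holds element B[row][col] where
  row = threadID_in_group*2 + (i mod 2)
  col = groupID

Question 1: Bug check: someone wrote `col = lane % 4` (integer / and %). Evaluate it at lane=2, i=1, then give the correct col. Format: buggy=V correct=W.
`lane % 4`[2,1]→2
2: G=0,T=2
[1] (2*2+1,0) = (5,0)
col: 2 vs 0

buggy=2 correct=0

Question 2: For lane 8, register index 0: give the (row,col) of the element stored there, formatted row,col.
0,2

8: G=2,T=0
[0] (0*2+0,2) = (0,2)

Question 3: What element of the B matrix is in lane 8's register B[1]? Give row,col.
1,2

lane 8→8/4=2, 8 mod 4=0
i=1  r:2·0+1→1  c:2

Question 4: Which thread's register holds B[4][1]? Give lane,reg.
6,0

c:1=>grp=1  r:4=>tig=2,lo=0
L=1*4+2=6  i=0=0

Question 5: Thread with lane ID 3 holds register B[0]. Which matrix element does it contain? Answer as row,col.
L=3=>grp=3>>2=0, tig=3&3=3
[0]=>row 3·2+0=6  col grp=0

6,0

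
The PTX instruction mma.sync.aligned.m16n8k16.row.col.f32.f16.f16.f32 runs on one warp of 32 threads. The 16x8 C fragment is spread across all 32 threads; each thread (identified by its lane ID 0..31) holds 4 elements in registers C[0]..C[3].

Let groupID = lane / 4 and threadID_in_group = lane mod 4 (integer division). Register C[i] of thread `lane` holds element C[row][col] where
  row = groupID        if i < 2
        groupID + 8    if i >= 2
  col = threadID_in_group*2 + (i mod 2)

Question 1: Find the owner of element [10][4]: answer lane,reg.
r=10->g=2,rb=1  c=4->t=2,b0=0
L=2*4+2=10  i=1*2+0=2

10,2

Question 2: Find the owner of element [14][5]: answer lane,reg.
26,3

r:14=>grp=6,rB=1  c:5=>tig=2,lo=1
L=6*4+2=26  i=1*2+1=3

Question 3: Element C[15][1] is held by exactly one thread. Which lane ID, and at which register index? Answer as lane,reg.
r:15=>grp=7,rB=1  c:1=>tig=0,lo=1
L=7*4+0=28  i=1*2+1=3

28,3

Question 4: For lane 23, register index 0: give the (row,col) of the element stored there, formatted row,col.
5,6

lane 23: gid=5 (23/4), tid=3 (23%4)
i=0: r=5+0=5, c=3*2+0=6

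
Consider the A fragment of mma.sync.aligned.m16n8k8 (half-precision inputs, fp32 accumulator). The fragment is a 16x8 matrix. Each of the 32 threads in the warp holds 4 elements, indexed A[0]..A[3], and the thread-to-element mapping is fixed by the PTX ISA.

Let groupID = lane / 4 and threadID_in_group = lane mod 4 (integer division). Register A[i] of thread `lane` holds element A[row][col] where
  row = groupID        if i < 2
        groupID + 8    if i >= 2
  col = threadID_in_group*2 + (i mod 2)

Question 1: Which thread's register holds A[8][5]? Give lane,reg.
2,3

r: 8->gid=0,r8=1  c: 5->tid=2,i&1=1
L=0*4+2=2  i=1*2+1=3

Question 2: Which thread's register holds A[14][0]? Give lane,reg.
r: 14->gid=6,r8=1  c: 0->tid=0,i&1=0
L=6*4+0=24  i=1*2+0=2

24,2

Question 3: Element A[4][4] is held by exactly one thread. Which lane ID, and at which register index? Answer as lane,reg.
18,0

r: 4->gid=4,r8=0  c: 4->tid=2,i&1=0
L=4*4+2=18  i=0*2+0=0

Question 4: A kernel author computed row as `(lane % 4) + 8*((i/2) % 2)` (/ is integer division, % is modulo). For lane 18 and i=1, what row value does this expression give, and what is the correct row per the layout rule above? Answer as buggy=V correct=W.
`(lane % 4) + 8*((i/2) % 2)`[18,1]→2
lane 18: G=4 (18/4), T=2 (18%4)
i=1: r=4+0=4, c=2*2+1=5
row: 2 vs 4

buggy=2 correct=4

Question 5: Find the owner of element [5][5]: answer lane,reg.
22,1

r:5=>grp=5,rB=0  c:5=>tig=2,lo=1
L=5*4+2=22  i=0*2+1=1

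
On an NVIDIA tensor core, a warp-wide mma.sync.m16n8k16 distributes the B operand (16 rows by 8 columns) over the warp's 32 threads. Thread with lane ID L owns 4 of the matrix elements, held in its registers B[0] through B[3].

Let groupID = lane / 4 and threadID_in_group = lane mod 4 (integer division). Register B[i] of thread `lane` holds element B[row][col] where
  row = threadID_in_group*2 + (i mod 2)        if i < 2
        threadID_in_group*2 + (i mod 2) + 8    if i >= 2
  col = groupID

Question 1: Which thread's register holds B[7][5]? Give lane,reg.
c=5→G=5  r=7→rhi=0,T=3,p=1
L=5*4+3=23  i=0*2+1=1

23,1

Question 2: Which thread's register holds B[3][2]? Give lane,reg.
c=2→G=2  r=3→rhi=0,T=1,p=1
L=2*4+1=9  i=0*2+1=1

9,1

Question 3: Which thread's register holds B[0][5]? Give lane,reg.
20,0

c=5→G=5  r=0→rhi=0,T=0,p=0
L=5*4+0=20  i=0*2+0=0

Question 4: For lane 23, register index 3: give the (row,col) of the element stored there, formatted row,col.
15,5

L=23->g=23>>2=5, t=23&3=3
[3]->row 3·2+1+8=15  col g=5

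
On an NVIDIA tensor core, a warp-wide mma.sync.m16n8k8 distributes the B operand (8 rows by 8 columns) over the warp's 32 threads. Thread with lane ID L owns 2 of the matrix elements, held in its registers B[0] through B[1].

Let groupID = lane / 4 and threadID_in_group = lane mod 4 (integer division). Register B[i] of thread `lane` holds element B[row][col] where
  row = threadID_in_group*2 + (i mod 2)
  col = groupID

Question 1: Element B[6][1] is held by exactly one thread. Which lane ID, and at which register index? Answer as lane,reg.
c=1⇒gr=1  r=6⇒th=3,odd=0
L=1*4+3=7  i=0=0

7,0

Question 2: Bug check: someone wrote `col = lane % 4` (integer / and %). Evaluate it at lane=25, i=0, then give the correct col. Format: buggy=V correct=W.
buggy=1 correct=6

`lane % 4`[25,0]=>1
L=25=>grp=25>>2=6, tig=25&3=1
[0]=>row 1·2+0=2  col grp=6
col: 1 vs 6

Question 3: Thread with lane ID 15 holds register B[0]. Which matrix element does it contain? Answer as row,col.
6,3

L=15->gid=15>>2=3, tid=15&3=3
[0]->row 3·2+0=6  col gid=3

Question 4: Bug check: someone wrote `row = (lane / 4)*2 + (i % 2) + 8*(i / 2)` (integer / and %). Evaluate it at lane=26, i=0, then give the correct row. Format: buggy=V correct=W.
buggy=12 correct=4

`(lane / 4)*2 + (i % 2) + 8*(i / 2)`[26,0]->12
lane 26: gid=6 (26/4), tid=2 (26%4)
i=0: r=2*2+0=4, c=gid=6
row: 12 vs 4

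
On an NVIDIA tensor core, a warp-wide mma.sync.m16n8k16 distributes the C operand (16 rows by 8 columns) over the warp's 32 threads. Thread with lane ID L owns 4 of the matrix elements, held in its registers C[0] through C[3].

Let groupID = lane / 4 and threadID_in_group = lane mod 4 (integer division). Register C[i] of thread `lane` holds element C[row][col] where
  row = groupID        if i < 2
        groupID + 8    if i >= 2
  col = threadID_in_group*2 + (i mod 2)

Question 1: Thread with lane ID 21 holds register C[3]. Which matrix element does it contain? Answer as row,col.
lane 21: G=5 (21/4), T=1 (21%4)
i=3: r=5+8=13, c=1*2+1=3

13,3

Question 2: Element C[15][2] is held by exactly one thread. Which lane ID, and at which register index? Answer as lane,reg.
r: 15->gid=7,r8=1  c: 2->tid=1,i&1=0
L=7*4+1=29  i=1*2+0=2

29,2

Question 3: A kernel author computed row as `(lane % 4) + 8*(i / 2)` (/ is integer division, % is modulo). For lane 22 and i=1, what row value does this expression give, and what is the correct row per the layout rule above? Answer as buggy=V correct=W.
buggy=2 correct=5

`(lane % 4) + 8*(i / 2)`[22,1]->2
lane 22->22/4=5, 22 mod 4=2
i=1  r:5+0->5  c:2·2+1->5
row: 2 vs 5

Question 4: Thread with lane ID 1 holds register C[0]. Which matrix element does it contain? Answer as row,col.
1: G=0,T=1
[0] (0+0,1*2+0) = (0,2)

0,2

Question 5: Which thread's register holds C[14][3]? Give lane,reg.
25,3

r: 14->gid=6,r8=1  c: 3->tid=1,i&1=1
L=6*4+1=25  i=1*2+1=3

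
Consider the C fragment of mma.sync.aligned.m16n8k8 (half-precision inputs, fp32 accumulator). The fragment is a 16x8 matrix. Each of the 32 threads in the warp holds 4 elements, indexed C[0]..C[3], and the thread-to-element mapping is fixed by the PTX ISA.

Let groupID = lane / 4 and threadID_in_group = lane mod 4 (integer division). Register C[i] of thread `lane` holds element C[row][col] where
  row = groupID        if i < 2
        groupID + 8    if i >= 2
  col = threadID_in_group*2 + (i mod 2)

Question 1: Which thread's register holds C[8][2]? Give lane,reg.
1,2

r:8=>grp=0,rB=1  c:2=>tig=1,lo=0
L=0*4+1=1  i=1*2+0=2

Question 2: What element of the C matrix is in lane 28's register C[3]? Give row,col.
28: grp=7,tig=0
[3] (7+8,0*2+1) = (15,1)

15,1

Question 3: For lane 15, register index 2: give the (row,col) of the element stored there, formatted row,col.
L=15⇒gr=15>>2=3, th=15&3=3
[2]⇒row 3+8=11  col 3·2+0=6

11,6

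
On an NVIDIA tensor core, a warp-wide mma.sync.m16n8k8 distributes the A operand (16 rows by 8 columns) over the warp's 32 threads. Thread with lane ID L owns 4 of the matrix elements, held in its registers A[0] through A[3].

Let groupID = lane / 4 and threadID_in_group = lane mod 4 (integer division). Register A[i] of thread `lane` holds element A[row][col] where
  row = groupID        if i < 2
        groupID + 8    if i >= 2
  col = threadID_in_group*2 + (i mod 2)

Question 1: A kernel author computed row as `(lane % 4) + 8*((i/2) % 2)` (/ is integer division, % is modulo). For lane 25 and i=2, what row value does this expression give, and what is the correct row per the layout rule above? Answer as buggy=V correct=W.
buggy=9 correct=14

`(lane % 4) + 8*((i/2) % 2)`[25,2]->9
lane 25->25/4=6, 25 mod 4=1
i=2  r:6+8->14  c:2·1+0->2
row: 9 vs 14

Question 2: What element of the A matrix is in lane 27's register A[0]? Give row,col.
lane 27->27/4=6, 27 mod 4=3
i=0  r:6+0->6  c:2·3+0->6

6,6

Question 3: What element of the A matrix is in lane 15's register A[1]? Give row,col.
3,7

lane 15→15/4=3, 15 mod 4=3
i=1  r:3+0→3  c:2·3+1→7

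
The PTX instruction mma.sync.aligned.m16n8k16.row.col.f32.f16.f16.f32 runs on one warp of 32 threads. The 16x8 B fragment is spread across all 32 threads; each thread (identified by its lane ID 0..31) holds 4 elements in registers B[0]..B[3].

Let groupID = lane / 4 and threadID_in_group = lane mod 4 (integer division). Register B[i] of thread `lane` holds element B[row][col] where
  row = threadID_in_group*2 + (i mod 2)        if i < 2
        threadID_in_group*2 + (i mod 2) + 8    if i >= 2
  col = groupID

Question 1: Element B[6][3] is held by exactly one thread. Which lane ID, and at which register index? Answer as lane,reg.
c:3=>grp=3  r:6=>rB=0,tig=3,lo=0
L=3*4+3=15  i=0*2+0=0

15,0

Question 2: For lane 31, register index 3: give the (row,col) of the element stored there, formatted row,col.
15,7

lane 31→31/4=7, 31 mod 4=3
i=3  r:2·3+1+8→15  c:7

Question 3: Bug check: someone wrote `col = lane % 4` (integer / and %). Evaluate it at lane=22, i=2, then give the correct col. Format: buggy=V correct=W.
buggy=2 correct=5

`lane % 4`[22,2]⇒2
L=22⇒gr=22>>2=5, th=22&3=2
[2]⇒row 2·2+0+8=12  col gr=5
col: 2 vs 5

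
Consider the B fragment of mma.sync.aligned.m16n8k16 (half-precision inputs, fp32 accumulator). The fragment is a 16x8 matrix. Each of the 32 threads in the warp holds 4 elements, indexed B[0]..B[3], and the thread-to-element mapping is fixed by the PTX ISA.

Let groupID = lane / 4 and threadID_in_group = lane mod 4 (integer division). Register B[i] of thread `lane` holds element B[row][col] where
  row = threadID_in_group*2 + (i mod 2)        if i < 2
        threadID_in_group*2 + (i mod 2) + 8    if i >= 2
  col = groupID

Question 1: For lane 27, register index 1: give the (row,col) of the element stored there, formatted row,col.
7,6

lane 27=>27/4=6, 27 mod 4=3
i=1  r:2·3+1+0=>7  c:6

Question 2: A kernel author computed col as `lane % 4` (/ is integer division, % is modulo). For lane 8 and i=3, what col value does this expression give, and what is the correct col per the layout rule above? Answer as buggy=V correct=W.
`lane % 4`[8,3]→0
L=8→G=8>>2=2, T=8&3=0
[3]→row 0·2+1+8=9  col G=2
col: 0 vs 2

buggy=0 correct=2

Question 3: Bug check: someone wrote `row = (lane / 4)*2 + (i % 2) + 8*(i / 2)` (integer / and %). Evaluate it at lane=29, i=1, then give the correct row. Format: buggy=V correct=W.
buggy=15 correct=3

`(lane / 4)*2 + (i % 2) + 8*(i / 2)`[29,1]⇒15
lane 29⇒29/4=7, 29 mod 4=1
i=1  r:2·1+1+0⇒3  c:7
row: 15 vs 3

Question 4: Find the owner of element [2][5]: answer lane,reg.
c: 5->gid=5  r: 2->r8=0,tid=1,i&1=0
L=5*4+1=21  i=0*2+0=0

21,0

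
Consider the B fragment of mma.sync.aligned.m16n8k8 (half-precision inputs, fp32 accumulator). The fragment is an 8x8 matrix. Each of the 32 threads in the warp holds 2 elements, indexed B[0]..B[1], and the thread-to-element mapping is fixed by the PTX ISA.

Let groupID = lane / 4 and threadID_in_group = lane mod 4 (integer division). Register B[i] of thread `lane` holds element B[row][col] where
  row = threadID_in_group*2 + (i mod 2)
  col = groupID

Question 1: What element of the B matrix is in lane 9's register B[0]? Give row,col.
9: gr=2,th=1
[0] (1*2+0,2) = (2,2)

2,2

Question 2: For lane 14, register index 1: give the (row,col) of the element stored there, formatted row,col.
5,3

lane 14⇒14/4=3, 14 mod 4=2
i=1  r:2·2+1⇒5  c:3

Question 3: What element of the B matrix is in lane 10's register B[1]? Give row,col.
5,2

L=10→G=10>>2=2, T=10&3=2
[1]→row 2·2+1=5  col G=2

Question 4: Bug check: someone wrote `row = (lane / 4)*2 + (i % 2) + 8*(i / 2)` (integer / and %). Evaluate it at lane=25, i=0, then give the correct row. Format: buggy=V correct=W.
`(lane / 4)*2 + (i % 2) + 8*(i / 2)`[25,0]→12
25: G=6,T=1
[0] (1*2+0,6) = (2,6)
row: 12 vs 2

buggy=12 correct=2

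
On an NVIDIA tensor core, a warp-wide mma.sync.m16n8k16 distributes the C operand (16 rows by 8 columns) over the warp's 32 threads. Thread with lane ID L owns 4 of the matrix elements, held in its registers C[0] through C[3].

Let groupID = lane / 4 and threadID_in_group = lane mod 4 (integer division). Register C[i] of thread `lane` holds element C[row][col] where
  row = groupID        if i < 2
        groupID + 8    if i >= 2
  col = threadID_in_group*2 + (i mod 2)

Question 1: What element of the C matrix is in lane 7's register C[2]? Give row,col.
L=7->gid=7>>2=1, tid=7&3=3
[2]->row 1+8=9  col 3·2+0=6

9,6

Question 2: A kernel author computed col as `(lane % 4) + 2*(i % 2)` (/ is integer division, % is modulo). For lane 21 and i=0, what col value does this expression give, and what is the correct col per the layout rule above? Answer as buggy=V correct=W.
buggy=1 correct=2

`(lane % 4) + 2*(i % 2)`[21,0]→1
lane 21→21/4=5, 21 mod 4=1
i=0  r:5+0→5  c:2·1+0→2
col: 1 vs 2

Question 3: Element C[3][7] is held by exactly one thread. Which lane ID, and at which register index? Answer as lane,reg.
r:3=>grp=3,rB=0  c:7=>tig=3,lo=1
L=3*4+3=15  i=0*2+1=1

15,1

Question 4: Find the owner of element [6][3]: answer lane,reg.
r:6=>grp=6,rB=0  c:3=>tig=1,lo=1
L=6*4+1=25  i=0*2+1=1

25,1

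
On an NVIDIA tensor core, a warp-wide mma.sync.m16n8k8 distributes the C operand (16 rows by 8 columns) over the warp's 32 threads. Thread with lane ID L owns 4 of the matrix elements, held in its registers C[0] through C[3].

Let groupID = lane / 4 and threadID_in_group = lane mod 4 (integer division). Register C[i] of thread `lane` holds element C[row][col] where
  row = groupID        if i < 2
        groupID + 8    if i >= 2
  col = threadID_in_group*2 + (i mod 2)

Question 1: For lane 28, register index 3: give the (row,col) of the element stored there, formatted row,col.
lane 28: grp=7 (28/4), tig=0 (28%4)
i=3: r=7+8=15, c=0*2+1=1

15,1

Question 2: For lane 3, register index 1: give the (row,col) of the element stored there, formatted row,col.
L=3=>grp=3>>2=0, tig=3&3=3
[1]=>row 0+0=0  col 3·2+1=7

0,7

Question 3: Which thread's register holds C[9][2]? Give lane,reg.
r=9→G=1,rhi=1  c=2→T=1,p=0
L=1*4+1=5  i=1*2+0=2

5,2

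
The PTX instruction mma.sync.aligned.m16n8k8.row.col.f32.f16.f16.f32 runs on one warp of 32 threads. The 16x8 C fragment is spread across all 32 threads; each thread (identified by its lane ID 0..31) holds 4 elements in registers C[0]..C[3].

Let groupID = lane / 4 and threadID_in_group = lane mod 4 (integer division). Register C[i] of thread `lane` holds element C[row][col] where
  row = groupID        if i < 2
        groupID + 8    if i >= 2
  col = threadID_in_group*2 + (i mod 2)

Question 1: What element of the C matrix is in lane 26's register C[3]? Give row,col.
14,5

26: g=6,t=2
[3] (6+8,2*2+1) = (14,5)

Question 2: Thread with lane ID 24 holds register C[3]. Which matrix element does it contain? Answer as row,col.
lane 24⇒24/4=6, 24 mod 4=0
i=3  r:6+8⇒14  c:2·0+1⇒1

14,1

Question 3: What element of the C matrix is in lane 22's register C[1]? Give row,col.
22: grp=5,tig=2
[1] (5+0,2*2+1) = (5,5)

5,5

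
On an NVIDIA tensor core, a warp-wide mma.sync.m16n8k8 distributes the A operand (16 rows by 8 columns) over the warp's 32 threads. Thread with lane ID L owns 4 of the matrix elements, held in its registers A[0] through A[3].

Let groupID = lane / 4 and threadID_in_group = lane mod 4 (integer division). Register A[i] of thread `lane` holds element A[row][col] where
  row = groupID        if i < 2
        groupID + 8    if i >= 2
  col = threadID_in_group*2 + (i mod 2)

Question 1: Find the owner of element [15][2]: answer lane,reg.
r:15=>grp=7,rB=1  c:2=>tig=1,lo=0
L=7*4+1=29  i=1*2+0=2

29,2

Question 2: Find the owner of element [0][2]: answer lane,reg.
r=0->g=0,rb=0  c=2->t=1,b0=0
L=0*4+1=1  i=0*2+0=0

1,0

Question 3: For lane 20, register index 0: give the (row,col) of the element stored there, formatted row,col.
L=20→G=20>>2=5, T=20&3=0
[0]→row 5+0=5  col 0·2+0=0

5,0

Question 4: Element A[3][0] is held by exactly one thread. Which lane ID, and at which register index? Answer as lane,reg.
r=3→G=3,rhi=0  c=0→T=0,p=0
L=3*4+0=12  i=0*2+0=0

12,0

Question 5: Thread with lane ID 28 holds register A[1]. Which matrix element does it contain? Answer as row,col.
lane 28: g=7 (28/4), t=0 (28%4)
i=1: r=7+0=7, c=0*2+1=1

7,1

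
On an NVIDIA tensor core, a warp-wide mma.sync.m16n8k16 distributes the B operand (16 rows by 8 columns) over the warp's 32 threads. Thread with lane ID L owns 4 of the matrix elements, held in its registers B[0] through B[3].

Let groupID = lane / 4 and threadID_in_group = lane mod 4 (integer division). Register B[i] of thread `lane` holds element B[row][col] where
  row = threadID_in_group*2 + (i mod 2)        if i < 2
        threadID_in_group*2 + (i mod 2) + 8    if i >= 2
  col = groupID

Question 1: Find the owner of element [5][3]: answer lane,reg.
c=3⇒gr=3  r=5⇒Rb=0,th=2,odd=1
L=3*4+2=14  i=0*2+1=1

14,1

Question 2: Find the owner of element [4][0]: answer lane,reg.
2,0

c:0=>grp=0  r:4=>rB=0,tig=2,lo=0
L=0*4+2=2  i=0*2+0=0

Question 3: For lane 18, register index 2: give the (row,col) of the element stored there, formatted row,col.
lane 18: gid=4 (18/4), tid=2 (18%4)
i=2: r=2*2+0+8=12, c=gid=4

12,4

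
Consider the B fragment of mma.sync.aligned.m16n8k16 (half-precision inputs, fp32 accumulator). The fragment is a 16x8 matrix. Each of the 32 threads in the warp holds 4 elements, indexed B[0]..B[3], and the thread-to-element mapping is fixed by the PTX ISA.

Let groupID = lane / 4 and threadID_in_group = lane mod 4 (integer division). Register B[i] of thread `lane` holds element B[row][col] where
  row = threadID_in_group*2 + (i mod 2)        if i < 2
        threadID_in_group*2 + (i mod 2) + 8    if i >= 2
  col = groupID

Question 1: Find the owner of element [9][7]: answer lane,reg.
c:7=>grp=7  r:9=>rB=1,tig=0,lo=1
L=7*4+0=28  i=1*2+1=3

28,3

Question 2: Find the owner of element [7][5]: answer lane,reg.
23,1

c=5→G=5  r=7→rhi=0,T=3,p=1
L=5*4+3=23  i=0*2+1=1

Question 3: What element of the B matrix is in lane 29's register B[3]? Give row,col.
11,7

29: g=7,t=1
[3] (1*2+1+8,7) = (11,7)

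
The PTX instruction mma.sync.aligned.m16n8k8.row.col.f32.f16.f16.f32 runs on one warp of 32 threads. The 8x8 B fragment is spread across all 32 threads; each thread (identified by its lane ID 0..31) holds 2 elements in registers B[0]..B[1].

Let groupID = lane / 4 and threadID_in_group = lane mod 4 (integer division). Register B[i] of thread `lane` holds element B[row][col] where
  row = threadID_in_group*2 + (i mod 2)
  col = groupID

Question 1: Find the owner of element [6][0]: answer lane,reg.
3,0

c=0⇒gr=0  r=6⇒th=3,odd=0
L=0*4+3=3  i=0=0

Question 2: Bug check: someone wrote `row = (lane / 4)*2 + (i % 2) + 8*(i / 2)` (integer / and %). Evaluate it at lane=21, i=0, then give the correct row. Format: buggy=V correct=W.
`(lane / 4)*2 + (i % 2) + 8*(i / 2)`[21,0]->10
lane 21->21/4=5, 21 mod 4=1
i=0  r:2·1+0->2  c:5
row: 10 vs 2

buggy=10 correct=2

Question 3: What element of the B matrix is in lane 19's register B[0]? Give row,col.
6,4

lane 19: G=4 (19/4), T=3 (19%4)
i=0: r=3*2+0=6, c=G=4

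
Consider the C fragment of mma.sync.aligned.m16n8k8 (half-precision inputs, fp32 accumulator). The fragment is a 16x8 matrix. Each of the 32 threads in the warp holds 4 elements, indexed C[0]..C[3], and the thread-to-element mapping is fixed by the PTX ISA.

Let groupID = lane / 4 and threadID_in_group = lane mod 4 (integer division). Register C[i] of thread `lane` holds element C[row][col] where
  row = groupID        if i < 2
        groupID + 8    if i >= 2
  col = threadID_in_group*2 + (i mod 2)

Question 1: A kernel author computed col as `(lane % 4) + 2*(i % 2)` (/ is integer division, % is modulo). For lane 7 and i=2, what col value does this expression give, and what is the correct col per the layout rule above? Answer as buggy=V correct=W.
buggy=3 correct=6

`(lane % 4) + 2*(i % 2)`[7,2]→3
lane 7→7/4=1, 7 mod 4=3
i=2  r:1+8→9  c:2·3+0→6
col: 3 vs 6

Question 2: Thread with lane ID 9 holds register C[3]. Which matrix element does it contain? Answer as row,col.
10,3

L=9->g=9>>2=2, t=9&3=1
[3]->row 2+8=10  col 1·2+1=3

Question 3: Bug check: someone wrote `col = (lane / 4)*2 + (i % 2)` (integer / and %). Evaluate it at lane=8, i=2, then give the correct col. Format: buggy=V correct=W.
buggy=4 correct=0

`(lane / 4)*2 + (i % 2)`[8,2]=>4
L=8=>grp=8>>2=2, tig=8&3=0
[2]=>row 2+8=10  col 0·2+0=0
col: 4 vs 0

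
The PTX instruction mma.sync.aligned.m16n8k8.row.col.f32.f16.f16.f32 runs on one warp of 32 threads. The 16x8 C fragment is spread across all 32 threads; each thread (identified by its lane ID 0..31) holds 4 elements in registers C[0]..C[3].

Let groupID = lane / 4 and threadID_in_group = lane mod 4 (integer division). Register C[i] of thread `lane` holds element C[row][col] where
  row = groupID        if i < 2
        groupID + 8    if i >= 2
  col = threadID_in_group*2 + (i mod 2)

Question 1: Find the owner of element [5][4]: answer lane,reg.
22,0

r=5→G=5,rhi=0  c=4→T=2,p=0
L=5*4+2=22  i=0*2+0=0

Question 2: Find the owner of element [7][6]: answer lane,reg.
31,0

r=7→G=7,rhi=0  c=6→T=3,p=0
L=7*4+3=31  i=0*2+0=0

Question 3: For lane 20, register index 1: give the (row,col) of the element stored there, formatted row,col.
lane 20->20/4=5, 20 mod 4=0
i=1  r:5+0->5  c:2·0+1->1

5,1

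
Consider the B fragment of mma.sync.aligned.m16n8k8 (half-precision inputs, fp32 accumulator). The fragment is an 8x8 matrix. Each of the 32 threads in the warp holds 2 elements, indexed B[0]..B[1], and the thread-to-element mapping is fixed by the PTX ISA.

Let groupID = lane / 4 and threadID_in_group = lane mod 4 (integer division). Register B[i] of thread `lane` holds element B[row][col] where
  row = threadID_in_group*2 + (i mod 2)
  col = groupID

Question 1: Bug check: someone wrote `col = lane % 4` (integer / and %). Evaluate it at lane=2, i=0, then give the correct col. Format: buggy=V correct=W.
buggy=2 correct=0

`lane % 4`[2,0]=>2
L=2=>grp=2>>2=0, tig=2&3=2
[0]=>row 2·2+0=4  col grp=0
col: 2 vs 0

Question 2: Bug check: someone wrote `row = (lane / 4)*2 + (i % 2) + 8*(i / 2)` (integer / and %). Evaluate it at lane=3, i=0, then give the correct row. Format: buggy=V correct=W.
buggy=0 correct=6

`(lane / 4)*2 + (i % 2) + 8*(i / 2)`[3,0]->0
L=3->gid=3>>2=0, tid=3&3=3
[0]->row 3·2+0=6  col gid=0
row: 0 vs 6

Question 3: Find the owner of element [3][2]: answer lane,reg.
9,1

c=2→G=2  r=3→T=1,p=1
L=2*4+1=9  i=1=1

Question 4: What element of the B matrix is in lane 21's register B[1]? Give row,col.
3,5

21: gid=5,tid=1
[1] (1*2+1,5) = (3,5)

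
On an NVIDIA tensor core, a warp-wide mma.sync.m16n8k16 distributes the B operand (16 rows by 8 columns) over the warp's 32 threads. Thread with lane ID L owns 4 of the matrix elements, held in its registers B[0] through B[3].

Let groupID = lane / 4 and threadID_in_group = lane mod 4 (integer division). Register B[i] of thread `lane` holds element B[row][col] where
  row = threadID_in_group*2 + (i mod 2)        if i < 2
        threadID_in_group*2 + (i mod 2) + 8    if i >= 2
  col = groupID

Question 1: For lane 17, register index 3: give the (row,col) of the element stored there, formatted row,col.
17: g=4,t=1
[3] (1*2+1+8,4) = (11,4)

11,4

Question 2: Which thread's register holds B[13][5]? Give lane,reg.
22,3

c:5=>grp=5  r:13=>rB=1,tig=2,lo=1
L=5*4+2=22  i=1*2+1=3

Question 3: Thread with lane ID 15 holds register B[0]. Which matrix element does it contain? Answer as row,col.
6,3

lane 15->15/4=3, 15 mod 4=3
i=0  r:2·3+0+0->6  c:3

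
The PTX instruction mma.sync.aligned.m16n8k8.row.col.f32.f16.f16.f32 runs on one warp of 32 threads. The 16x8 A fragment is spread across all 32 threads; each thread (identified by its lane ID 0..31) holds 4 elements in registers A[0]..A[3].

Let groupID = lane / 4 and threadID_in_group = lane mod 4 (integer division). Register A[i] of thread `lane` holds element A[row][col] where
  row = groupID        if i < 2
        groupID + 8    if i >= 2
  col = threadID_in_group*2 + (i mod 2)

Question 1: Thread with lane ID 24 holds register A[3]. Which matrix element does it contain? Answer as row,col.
14,1

lane 24: g=6 (24/4), t=0 (24%4)
i=3: r=6+8=14, c=0*2+1=1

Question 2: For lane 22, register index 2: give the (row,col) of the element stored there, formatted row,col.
22: gr=5,th=2
[2] (5+8,2*2+0) = (13,4)

13,4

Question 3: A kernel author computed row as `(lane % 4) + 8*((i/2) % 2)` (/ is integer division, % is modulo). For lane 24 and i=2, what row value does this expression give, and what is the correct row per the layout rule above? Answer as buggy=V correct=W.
`(lane % 4) + 8*((i/2) % 2)`[24,2]⇒8
lane 24⇒24/4=6, 24 mod 4=0
i=2  r:6+8⇒14  c:2·0+0⇒0
row: 8 vs 14

buggy=8 correct=14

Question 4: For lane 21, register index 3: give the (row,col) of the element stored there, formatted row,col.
lane 21->21/4=5, 21 mod 4=1
i=3  r:5+8->13  c:2·1+1->3

13,3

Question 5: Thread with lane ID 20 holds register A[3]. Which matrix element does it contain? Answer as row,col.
13,1

lane 20: gid=5 (20/4), tid=0 (20%4)
i=3: r=5+8=13, c=0*2+1=1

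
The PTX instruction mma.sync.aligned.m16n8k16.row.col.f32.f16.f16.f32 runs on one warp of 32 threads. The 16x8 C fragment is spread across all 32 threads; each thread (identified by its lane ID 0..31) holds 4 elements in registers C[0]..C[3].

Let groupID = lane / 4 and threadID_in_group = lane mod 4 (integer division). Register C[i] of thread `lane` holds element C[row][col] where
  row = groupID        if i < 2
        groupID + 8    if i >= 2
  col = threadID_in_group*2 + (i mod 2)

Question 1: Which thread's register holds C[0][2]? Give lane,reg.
1,0

r=0⇒gr=0,Rb=0  c=2⇒th=1,odd=0
L=0*4+1=1  i=0*2+0=0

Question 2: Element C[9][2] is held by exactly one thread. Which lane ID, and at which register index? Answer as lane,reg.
r=9⇒gr=1,Rb=1  c=2⇒th=1,odd=0
L=1*4+1=5  i=1*2+0=2

5,2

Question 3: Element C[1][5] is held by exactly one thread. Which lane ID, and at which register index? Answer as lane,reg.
r=1→G=1,rhi=0  c=5→T=2,p=1
L=1*4+2=6  i=0*2+1=1

6,1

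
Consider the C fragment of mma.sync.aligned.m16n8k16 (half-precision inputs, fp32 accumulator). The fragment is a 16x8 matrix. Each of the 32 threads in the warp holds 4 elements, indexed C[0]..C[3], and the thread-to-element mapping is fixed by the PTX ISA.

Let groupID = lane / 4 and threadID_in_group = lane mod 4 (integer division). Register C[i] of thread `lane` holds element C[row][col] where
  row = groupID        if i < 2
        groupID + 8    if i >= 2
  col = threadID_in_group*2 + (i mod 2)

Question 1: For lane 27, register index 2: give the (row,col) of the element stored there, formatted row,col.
14,6

27: g=6,t=3
[2] (6+8,3*2+0) = (14,6)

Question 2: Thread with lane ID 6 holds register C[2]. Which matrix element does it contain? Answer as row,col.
9,4

L=6⇒gr=6>>2=1, th=6&3=2
[2]⇒row 1+8=9  col 2·2+0=4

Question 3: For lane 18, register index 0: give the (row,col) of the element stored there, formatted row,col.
lane 18: gr=4 (18/4), th=2 (18%4)
i=0: r=4+0=4, c=2*2+0=4

4,4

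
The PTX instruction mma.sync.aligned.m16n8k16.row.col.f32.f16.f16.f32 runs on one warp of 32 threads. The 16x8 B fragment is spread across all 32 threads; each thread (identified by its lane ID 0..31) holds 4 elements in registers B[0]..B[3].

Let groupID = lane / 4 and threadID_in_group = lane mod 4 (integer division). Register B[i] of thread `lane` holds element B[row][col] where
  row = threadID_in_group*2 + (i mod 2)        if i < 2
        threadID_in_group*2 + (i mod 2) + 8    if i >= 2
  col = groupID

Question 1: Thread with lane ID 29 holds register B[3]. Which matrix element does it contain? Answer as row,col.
lane 29: gr=7 (29/4), th=1 (29%4)
i=3: r=1*2+1+8=11, c=gr=7

11,7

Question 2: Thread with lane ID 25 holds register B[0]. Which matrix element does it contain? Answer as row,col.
lane 25: gid=6 (25/4), tid=1 (25%4)
i=0: r=1*2+0+0=2, c=gid=6

2,6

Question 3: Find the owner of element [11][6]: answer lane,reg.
c=6⇒gr=6  r=11⇒Rb=1,th=1,odd=1
L=6*4+1=25  i=1*2+1=3

25,3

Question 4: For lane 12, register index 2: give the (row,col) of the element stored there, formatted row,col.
12: gid=3,tid=0
[2] (0*2+0+8,3) = (8,3)

8,3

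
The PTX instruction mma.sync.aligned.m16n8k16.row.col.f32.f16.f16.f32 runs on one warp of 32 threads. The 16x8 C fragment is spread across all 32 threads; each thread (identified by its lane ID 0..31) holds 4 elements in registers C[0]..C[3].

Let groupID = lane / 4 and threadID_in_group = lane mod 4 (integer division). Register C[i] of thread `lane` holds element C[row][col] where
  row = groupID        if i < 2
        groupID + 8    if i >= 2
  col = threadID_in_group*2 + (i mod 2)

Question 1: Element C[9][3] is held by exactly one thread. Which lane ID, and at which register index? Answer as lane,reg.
r=9→G=1,rhi=1  c=3→T=1,p=1
L=1*4+1=5  i=1*2+1=3

5,3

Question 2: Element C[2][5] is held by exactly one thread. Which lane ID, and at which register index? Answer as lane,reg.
10,1

r=2->g=2,rb=0  c=5->t=2,b0=1
L=2*4+2=10  i=0*2+1=1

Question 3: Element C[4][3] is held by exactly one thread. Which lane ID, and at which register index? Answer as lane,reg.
17,1

r=4->g=4,rb=0  c=3->t=1,b0=1
L=4*4+1=17  i=0*2+1=1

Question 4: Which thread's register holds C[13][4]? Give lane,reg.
r=13→G=5,rhi=1  c=4→T=2,p=0
L=5*4+2=22  i=1*2+0=2

22,2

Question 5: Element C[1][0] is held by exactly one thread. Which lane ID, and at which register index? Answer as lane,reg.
4,0

r=1->g=1,rb=0  c=0->t=0,b0=0
L=1*4+0=4  i=0*2+0=0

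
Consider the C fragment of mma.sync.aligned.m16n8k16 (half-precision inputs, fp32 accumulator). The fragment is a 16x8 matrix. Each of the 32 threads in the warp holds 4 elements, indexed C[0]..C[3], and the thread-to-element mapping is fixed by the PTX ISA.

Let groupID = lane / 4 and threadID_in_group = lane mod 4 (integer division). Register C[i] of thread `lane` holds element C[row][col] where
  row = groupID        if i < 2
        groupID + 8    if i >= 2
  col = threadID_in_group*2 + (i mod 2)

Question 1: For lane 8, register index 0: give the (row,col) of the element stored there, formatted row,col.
L=8⇒gr=8>>2=2, th=8&3=0
[0]⇒row 2+0=2  col 0·2+0=0

2,0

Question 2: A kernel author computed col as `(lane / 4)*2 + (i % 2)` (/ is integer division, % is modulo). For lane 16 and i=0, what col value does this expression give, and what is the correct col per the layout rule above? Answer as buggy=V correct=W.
`(lane / 4)*2 + (i % 2)`[16,0]->8
lane 16->16/4=4, 16 mod 4=0
i=0  r:4+0->4  c:2·0+0->0
col: 8 vs 0

buggy=8 correct=0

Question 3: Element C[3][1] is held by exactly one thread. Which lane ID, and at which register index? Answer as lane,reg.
12,1

r:3=>grp=3,rB=0  c:1=>tig=0,lo=1
L=3*4+0=12  i=0*2+1=1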